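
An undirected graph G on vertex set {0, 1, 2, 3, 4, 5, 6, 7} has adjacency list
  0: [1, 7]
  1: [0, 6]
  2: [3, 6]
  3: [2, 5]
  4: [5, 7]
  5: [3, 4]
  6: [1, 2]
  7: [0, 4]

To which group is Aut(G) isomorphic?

Every vertex has degree 2 and the graph is connected, so G is the 8-cycle C_8. C_8 has 8 rotations and 8 reflections, so Aut(C_8) ≅ D_8 of order 16.

the dihedral group of order 16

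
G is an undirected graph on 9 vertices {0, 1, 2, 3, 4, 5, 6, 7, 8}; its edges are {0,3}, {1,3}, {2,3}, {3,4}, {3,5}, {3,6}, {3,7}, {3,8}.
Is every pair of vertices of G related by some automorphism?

No

Vertex 3 is the only vertex of degree 8, so every automorphism fixes it; G is not vertex-transitive.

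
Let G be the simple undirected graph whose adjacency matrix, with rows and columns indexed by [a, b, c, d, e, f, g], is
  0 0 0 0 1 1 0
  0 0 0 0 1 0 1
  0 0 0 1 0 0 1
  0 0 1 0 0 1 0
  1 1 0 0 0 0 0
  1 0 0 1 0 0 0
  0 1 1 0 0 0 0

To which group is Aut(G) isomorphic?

G is 2-regular and connected on 7 vertices, i.e. the cycle C_7. C_7 has 7 rotations and 7 reflections, so Aut(C_7) ≅ D_7 of order 14.

the dihedral group of order 14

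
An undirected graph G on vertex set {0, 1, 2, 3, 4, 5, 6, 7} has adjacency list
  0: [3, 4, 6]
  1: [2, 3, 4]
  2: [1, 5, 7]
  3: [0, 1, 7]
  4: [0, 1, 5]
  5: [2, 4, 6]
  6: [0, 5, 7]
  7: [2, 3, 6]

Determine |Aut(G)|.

G is 3-regular and bipartite on 2^3 = 8 vertices with girth 4; it is the hypercube graph Q_3. The symmetry group of the 3-cube is the hyperoctahedral group B_3 = Z_2 ≀ S_3, of order 2^3·3! = 48.

48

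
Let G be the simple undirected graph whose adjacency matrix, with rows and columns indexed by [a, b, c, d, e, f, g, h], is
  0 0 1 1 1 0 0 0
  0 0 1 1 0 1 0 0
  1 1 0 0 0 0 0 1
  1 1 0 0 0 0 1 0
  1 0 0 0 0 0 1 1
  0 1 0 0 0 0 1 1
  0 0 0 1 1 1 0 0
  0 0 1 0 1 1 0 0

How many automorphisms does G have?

48

G is 3-regular and bipartite on 2^3 = 8 vertices with girth 4; it is the hypercube graph Q_3. The symmetry group of the 3-cube is the hyperoctahedral group B_3 = Z_2 ≀ S_3, of order 2^3·3! = 48.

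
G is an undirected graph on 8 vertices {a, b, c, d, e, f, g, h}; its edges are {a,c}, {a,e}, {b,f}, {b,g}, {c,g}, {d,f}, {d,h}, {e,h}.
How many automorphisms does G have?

16

Every vertex has degree 2 and the graph is connected, so G is the 8-cycle C_8. The automorphisms of the 8-cycle are exactly the symmetries of a regular 8-gon: the dihedral group D_8, |D_8| = 16.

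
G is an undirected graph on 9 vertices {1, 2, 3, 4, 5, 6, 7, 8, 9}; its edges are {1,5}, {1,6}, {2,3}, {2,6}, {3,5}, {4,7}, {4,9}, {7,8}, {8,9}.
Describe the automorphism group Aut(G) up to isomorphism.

D_4 × D_5

G has two connected components, {1, 2, 3, 5, 6} and {4, 7, 8, 9}; each is 2-regular, so G = C_5 ⊔ C_4. The components are non-isomorphic (different sizes), so Aut(G) = Aut(C_4) × Aut(C_5) = D_4 × D_5 of order 8·10 = 80.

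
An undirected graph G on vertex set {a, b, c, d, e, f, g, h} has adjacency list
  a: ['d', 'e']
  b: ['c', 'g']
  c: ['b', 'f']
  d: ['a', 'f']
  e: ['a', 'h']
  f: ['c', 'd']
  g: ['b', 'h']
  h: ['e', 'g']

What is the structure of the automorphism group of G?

D_8

G is 2-regular and connected on 8 vertices, i.e. the cycle C_8. C_8 has 8 rotations and 8 reflections, so Aut(C_8) ≅ D_8 of order 16.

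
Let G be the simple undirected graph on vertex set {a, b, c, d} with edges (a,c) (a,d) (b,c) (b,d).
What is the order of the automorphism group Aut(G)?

G is 2-regular and bipartite on 2^2 = 4 vertices with girth 4; it is the hypercube graph Q_2. Aut(Q_2) consists of the signed permutations of the 2 coordinate axes: 2! permutations times 2^2 sign flips, so |Aut| = 2^2·2! = 8.

8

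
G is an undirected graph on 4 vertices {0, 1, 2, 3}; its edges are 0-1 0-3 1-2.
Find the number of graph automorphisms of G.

2

The degree sequence is [2, 2, 1, 1]; the two degree-1 vertices 2 and 3 are the ends of a path, so G = P_4. The only nontrivial automorphism of a path is the end-to-end reflection, so Aut(G) ≅ Z_2.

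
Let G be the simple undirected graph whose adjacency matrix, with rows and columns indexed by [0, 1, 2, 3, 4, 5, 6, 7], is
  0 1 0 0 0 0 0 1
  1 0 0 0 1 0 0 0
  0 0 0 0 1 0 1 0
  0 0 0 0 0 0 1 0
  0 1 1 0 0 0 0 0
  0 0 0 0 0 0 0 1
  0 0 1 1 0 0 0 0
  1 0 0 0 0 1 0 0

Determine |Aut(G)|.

The degree sequence is [2, 2, 2, 1, 2, 1, 2, 2]; the two degree-1 vertices 3 and 5 are the ends of a path, so G = P_8. A path has exactly one nontrivial symmetry — reversal — giving Aut(G) of order 2.

2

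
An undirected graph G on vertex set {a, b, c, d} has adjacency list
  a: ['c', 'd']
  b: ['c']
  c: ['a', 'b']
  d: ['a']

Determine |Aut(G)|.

2

The degree sequence is [2, 1, 2, 1]; the two degree-1 vertices b and d are the ends of a path, so G = P_4. The only nontrivial automorphism of a path is the end-to-end reflection, so Aut(G) ≅ Z_2.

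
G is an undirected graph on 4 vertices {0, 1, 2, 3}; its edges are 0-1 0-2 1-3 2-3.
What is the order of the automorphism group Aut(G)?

G is 2-regular and bipartite with parts {0, 3} and {1, 2} (each part is independent and every cross-pair is an edge), so G = K_{2,2}. Each part can be permuted independently (S_2 × S_2) and the two equal-size parts can also be swapped, giving (S_2 × S_2) ⋊ Z_2 of order 2·(2!)² = 8.

8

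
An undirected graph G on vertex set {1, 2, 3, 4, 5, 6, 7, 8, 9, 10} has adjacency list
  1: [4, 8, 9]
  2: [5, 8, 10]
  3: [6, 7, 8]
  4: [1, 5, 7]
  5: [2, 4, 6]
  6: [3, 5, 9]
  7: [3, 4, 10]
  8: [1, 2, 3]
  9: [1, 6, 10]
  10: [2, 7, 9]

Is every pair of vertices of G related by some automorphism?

Yes

G is 3-regular on 10 vertices with no triangles and no 4-cycles (girth 5): this is the Petersen graph. Viewing the Petersen graph as the Kneser graph K(5,2) — vertices are 2-subsets of {1,…,5}, edges join disjoint pairs — its automorphisms are exactly the permutations of the 5-element set, so Aut ≅ S_5 of order 120. This group acts transitively on the 10 vertices.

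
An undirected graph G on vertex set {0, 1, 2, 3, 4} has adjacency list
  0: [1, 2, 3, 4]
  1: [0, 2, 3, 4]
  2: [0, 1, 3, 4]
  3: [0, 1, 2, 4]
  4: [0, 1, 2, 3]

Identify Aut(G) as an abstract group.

Every vertex has degree 4, so G is the complete graph K_5. Any permutation of the 5 vertices preserves K_5, so Aut(K_5) = S_5 of order 5! = 120.

the symmetric group on 5 letters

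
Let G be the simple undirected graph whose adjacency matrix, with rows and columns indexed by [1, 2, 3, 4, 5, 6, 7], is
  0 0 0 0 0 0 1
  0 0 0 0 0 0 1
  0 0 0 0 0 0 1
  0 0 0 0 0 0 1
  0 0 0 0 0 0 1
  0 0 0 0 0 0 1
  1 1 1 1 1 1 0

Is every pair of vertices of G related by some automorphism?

No

Vertex 7 is the only vertex of degree 6, so every automorphism fixes it; G is not vertex-transitive.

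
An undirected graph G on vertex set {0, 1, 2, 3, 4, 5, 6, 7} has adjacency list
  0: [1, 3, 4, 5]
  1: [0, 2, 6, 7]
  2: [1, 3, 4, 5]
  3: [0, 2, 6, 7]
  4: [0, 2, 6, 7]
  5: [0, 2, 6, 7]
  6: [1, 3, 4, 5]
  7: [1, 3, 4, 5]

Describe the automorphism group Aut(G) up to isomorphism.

(S_4 × S_4) ⋊ Z_2

G is 4-regular and bipartite with parts {1, 3, 4, 5} and {0, 2, 6, 7} (each part is independent and every cross-pair is an edge), so G = K_{4,4}. Each part can be permuted independently (S_4 × S_4) and the two equal-size parts can also be swapped, giving (S_4 × S_4) ⋊ Z_2 of order 2·(4!)² = 1152.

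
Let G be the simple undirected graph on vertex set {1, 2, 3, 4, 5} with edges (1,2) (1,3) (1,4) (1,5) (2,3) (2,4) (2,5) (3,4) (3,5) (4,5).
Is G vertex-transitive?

All 5 vertices are pairwise adjacent: G = K_5. Any permutation of the 5 vertices preserves K_5, so Aut(K_5) = S_5 of order 5! = 120. Under this action every vertex can be carried to every other, so G is vertex-transitive.

Yes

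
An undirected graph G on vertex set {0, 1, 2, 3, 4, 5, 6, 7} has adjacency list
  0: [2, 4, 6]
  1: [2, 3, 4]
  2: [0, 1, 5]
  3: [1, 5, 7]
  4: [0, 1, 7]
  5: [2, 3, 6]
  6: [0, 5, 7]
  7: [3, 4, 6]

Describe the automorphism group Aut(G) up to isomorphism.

G is 3-regular and bipartite on 2^3 = 8 vertices with girth 4; it is the hypercube graph Q_3. Aut(Q_3) consists of the signed permutations of the 3 coordinate axes: 3! permutations times 2^3 sign flips, so |Aut| = 2^3·3! = 48.

the hyperoctahedral group B_3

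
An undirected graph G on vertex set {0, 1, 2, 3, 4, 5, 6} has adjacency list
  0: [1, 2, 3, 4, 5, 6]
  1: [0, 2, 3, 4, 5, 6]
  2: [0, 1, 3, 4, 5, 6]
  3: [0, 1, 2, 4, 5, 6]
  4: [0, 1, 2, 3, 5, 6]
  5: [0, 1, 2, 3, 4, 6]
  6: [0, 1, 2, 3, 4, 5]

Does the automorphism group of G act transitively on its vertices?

Yes

All 7 vertices are pairwise adjacent: G = K_7. Every bijection on the vertex set is an automorphism of K_7; hence Aut(K_7) ≅ S_7, order 5040. This group acts transitively on the 7 vertices.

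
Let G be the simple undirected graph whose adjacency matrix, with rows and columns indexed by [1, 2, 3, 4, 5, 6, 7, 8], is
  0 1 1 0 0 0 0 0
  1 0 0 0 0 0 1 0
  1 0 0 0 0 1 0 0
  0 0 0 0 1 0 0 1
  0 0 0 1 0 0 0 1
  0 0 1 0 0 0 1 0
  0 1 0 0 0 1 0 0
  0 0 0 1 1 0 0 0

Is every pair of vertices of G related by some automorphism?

No

G has two connected components, {1, 2, 3, 6, 7} and {4, 5, 8}; each is 2-regular, so G = C_5 ⊔ C_3. The orbit of 1 under Aut(G) is {1, 2, 3, 6, 7}, which does not contain 4, so G is not vertex-transitive.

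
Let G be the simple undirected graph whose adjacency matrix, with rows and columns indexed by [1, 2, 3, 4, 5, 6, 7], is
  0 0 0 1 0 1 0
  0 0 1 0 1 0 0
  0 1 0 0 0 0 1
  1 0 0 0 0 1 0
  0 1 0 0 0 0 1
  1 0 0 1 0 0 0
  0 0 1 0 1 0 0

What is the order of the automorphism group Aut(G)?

48

G has two connected components, {2, 3, 5, 7} and {1, 4, 6}; each is 2-regular, so G = C_4 ⊔ C_3. No automorphism exchanges components of different sizes, hence Aut(G) is the direct product D_4 × D_3, order 48.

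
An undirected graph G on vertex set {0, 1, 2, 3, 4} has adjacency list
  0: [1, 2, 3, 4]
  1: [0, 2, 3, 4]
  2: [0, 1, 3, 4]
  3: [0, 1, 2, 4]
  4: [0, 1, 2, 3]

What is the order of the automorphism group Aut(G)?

120

Every vertex has degree 4, so G is the complete graph K_5. Every bijection on the vertex set is an automorphism of K_5; hence Aut(K_5) ≅ S_5, order 120.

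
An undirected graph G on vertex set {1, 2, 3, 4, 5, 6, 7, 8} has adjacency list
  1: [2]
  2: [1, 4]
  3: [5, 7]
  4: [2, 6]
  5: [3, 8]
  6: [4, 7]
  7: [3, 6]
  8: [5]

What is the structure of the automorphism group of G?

The degree sequence is [1, 2, 2, 2, 2, 2, 2, 1]; the two degree-1 vertices 1 and 8 are the ends of a path, so G = P_8. A path has exactly one nontrivial symmetry — reversal — giving Aut(G) of order 2.

the cyclic group of order 2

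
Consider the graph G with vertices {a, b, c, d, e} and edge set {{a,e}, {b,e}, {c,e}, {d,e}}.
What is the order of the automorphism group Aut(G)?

24

Vertex e has degree 4 and every other vertex has degree 1, so G is the star K_{1,4} with centre e. Any automorphism fixes the centre and permutes the 4 leaves freely, so Aut(G) ≅ S_4 of order 4! = 24.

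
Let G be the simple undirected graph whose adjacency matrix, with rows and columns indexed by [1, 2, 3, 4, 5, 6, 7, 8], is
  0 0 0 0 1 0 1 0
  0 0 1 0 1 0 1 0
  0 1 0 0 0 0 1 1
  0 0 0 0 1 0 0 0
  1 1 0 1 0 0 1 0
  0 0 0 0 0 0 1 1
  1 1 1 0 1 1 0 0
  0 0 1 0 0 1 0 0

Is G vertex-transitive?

Vertex 4 is the only vertex of degree 1, so every automorphism fixes it; G is not vertex-transitive.

No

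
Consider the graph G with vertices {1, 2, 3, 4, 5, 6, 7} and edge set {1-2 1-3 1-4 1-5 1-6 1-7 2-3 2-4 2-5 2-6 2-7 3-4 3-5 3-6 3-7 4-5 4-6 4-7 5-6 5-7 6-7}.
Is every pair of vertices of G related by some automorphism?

Yes

All 7 vertices are pairwise adjacent: G = K_7. Any permutation of the 7 vertices preserves K_7, so Aut(K_7) = S_7 of order 7! = 5040. This group acts transitively on the 7 vertices.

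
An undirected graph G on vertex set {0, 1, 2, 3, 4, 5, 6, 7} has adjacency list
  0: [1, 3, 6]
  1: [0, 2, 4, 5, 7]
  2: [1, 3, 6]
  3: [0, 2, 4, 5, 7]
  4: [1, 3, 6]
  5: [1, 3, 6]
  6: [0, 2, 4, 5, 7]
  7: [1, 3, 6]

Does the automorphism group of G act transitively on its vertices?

No

Automorphisms preserve degree, but G has vertices of degree 3 and vertices of degree 5; no automorphism maps one to the other, so G is not vertex-transitive.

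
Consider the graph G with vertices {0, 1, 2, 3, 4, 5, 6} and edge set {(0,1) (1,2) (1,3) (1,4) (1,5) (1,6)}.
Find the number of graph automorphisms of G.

Vertex 1 has degree 6 and every other vertex has degree 1, so G is the star K_{1,6} with centre 1. Any automorphism fixes the centre and permutes the 6 leaves freely, so Aut(G) ≅ S_6 of order 6! = 720.

720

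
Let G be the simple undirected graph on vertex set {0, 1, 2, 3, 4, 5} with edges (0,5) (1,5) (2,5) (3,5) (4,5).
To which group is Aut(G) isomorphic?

Vertex 5 has degree 5 and every other vertex has degree 1, so G is the star K_{1,5} with centre 5. Any automorphism fixes the centre and permutes the 5 leaves freely, so Aut(G) ≅ S_5 of order 5! = 120.

the symmetric group on 5 letters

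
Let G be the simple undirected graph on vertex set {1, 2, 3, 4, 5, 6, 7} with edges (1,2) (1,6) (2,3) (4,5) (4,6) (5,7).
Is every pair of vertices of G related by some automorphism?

Automorphisms preserve degree, but G has vertices of degree 1 and vertices of degree 2; no automorphism maps one to the other, so G is not vertex-transitive.

No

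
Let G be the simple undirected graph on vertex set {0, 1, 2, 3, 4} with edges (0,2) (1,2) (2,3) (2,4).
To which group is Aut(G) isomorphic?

the symmetric group on 4 letters

Vertex 2 has degree 4 and every other vertex has degree 1, so G is the star K_{1,4} with centre 2. Any automorphism fixes the centre and permutes the 4 leaves freely, so Aut(G) ≅ S_4 of order 4! = 24.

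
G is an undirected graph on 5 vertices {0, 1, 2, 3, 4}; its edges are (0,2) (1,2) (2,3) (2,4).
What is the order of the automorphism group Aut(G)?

Vertex 2 has degree 4 and every other vertex has degree 1, so G is the star K_{1,4} with centre 2. The 4 leaves are pairwise interchangeable while the centre is fixed, giving Aut(G) = S_4.

24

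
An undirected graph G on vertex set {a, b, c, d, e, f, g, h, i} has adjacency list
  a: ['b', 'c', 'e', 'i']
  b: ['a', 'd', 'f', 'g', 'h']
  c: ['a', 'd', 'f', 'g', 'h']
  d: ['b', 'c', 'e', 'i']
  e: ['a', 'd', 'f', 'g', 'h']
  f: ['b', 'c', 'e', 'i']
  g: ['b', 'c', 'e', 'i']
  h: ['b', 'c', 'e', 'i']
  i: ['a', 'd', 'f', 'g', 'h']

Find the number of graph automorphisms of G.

2880

The vertices split by degree into {b, c, e, i} (degree 5) and {a, d, f, g, h} (degree 4); every edge runs between the two parts, so G is the complete bipartite graph K_{4,5}. Automorphisms preserve the bipartition setwise (since the parts differ in size) and act as S_5 × S_4 within it; |Aut| = 2880.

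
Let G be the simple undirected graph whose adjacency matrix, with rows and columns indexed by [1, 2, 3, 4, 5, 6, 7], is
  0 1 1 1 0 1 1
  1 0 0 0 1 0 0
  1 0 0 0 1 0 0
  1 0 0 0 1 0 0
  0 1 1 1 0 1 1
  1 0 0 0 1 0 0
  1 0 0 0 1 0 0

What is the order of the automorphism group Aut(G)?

240

The vertices split by degree into {1, 5} (degree 5) and {2, 3, 4, 6, 7} (degree 2); every edge runs between the two parts, so G is the complete bipartite graph K_{2,5}. The parts have unequal sizes, so no automorphism swaps them; each part is permuted independently, giving S_5 × S_2 of order 5!·2! = 240.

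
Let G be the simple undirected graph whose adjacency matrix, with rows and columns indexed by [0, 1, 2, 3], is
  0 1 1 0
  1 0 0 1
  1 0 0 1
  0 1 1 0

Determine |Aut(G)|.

G is 2-regular and bipartite on 2^2 = 4 vertices with girth 4; it is the hypercube graph Q_2. Aut(Q_2) consists of the signed permutations of the 2 coordinate axes: 2! permutations times 2^2 sign flips, so |Aut| = 2^2·2! = 8.

8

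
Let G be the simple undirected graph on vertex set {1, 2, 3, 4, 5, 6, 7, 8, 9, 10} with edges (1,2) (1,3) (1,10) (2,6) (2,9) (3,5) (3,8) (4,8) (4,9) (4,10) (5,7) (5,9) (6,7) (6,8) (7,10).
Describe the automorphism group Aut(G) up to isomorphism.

G is 3-regular on 10 vertices with no triangles and no 4-cycles (girth 5): this is the Petersen graph. Viewing the Petersen graph as the Kneser graph K(5,2) — vertices are 2-subsets of {1,…,5}, edges join disjoint pairs — its automorphisms are exactly the permutations of the 5-element set, so Aut ≅ S_5 of order 120.

S_5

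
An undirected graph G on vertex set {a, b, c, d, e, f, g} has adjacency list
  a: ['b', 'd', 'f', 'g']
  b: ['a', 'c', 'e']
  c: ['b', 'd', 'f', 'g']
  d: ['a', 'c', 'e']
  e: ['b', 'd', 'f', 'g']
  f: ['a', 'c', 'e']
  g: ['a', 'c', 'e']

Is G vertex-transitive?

No

Automorphisms preserve degree, but G has vertices of degree 3 and vertices of degree 4; no automorphism maps one to the other, so G is not vertex-transitive.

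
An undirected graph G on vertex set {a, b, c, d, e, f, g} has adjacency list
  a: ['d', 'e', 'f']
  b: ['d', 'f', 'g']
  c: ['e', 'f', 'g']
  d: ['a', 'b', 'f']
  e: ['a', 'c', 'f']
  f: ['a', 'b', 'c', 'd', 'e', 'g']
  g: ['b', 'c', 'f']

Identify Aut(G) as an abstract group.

D_6

Vertex f is the unique vertex of degree 6; the remaining 6 vertices each have degree 3 and induce a cycle, so G is the wheel on 7 vertices with hub f. With the hub fixed, the remaining symmetry is that of the rim cycle C_6, giving the dihedral group D_6.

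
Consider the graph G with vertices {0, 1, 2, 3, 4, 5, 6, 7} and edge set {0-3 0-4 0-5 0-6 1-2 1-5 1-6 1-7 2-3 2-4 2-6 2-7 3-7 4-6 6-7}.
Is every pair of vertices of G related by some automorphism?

Vertex 5 is the only vertex of degree 2, so every automorphism fixes it; G is not vertex-transitive.

No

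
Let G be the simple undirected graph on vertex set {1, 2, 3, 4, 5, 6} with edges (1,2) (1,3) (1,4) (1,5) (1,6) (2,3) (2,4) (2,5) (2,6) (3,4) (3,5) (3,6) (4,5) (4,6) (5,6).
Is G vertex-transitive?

Yes

All 6 vertices are pairwise adjacent: G = K_6. Every bijection on the vertex set is an automorphism of K_6; hence Aut(K_6) ≅ S_6, order 720. This group acts transitively on the 6 vertices.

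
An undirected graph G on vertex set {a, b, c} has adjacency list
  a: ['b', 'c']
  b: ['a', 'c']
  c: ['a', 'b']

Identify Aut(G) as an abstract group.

S_3

Every vertex has degree 2, so G is the complete graph K_3. Any permutation of the 3 vertices preserves K_3, so Aut(K_3) = S_3 of order 3! = 6.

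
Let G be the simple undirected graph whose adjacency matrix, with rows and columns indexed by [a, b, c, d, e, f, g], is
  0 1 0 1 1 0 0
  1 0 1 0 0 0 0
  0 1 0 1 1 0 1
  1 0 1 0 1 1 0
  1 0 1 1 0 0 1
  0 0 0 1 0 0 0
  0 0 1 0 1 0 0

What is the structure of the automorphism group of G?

{e}

Degrees alone do not determine every vertex (e.g. b and g both have degree 2), but their neighbour-degree multisets differ: N(b) has degrees [3, 4] while N(g) has degrees [4, 4]. Repeating this refinement separates all vertices, so the only automorphism is the identity.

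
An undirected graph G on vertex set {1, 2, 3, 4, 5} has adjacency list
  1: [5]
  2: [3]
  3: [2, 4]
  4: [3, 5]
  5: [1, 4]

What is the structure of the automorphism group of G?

C_2

The degree sequence is [1, 1, 2, 2, 2]; the two degree-1 vertices 1 and 2 are the ends of a path, so G = P_5. The only nontrivial automorphism of a path is the end-to-end reflection, so Aut(G) ≅ Z_2.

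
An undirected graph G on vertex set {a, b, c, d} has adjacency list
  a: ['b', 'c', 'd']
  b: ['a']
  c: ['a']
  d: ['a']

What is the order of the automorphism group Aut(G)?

Vertex a has degree 3 and every other vertex has degree 1, so G is the star K_{1,3} with centre a. Any automorphism fixes the centre and permutes the 3 leaves freely, so Aut(G) ≅ S_3 of order 3! = 6.

6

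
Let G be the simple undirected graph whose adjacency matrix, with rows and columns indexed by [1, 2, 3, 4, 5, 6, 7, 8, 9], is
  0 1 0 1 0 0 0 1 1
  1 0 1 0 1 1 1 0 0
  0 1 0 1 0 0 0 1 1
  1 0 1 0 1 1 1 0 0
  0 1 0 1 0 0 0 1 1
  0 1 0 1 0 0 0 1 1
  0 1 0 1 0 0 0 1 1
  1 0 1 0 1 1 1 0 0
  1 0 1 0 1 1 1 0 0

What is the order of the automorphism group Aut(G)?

2880

The vertices split by degree into {2, 4, 8, 9} (degree 5) and {1, 3, 5, 6, 7} (degree 4); every edge runs between the two parts, so G is the complete bipartite graph K_{4,5}. Automorphisms preserve the bipartition setwise (since the parts differ in size) and act as S_4 × S_5 within it; |Aut| = 2880.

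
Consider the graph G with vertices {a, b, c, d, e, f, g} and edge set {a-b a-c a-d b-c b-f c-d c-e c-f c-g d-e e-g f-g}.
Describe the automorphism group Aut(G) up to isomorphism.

Vertex c is the unique vertex of degree 6; the remaining 6 vertices each have degree 3 and induce a cycle, so G is the wheel on 7 vertices with hub c. Every automorphism fixes the hub and acts on the rim 6-cycle, so Aut(G) ≅ Aut(C_6) = D_6 of order 12.

the dihedral group of order 12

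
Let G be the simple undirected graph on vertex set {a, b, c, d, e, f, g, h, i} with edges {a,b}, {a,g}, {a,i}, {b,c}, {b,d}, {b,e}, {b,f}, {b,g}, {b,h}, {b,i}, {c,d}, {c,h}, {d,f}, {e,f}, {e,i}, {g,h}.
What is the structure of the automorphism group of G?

Vertex b is the unique vertex of degree 8; the remaining 8 vertices each have degree 3 and induce a cycle, so G is the wheel on 9 vertices with hub b. Every automorphism fixes the hub and acts on the rim 8-cycle, so Aut(G) ≅ Aut(C_8) = D_8 of order 16.

the dihedral group of order 16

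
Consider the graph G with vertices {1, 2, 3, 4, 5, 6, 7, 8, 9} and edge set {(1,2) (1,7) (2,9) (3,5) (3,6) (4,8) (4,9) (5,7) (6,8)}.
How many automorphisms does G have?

18

G is 2-regular and connected on 9 vertices, i.e. the cycle C_9. The automorphisms of the 9-cycle are exactly the symmetries of a regular 9-gon: the dihedral group D_9, |D_9| = 18.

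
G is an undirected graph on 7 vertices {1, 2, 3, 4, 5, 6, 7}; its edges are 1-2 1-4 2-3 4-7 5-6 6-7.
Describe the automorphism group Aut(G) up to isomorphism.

The degree sequence is [2, 2, 1, 2, 1, 2, 2]; the two degree-1 vertices 3 and 5 are the ends of a path, so G = P_7. The only nontrivial automorphism of a path is the end-to-end reflection, so Aut(G) ≅ Z_2.

C_2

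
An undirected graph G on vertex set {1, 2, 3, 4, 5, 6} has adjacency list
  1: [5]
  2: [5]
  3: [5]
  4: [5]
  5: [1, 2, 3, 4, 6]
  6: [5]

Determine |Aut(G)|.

Vertex 5 has degree 5 and every other vertex has degree 1, so G is the star K_{1,5} with centre 5. The 5 leaves are pairwise interchangeable while the centre is fixed, giving Aut(G) = S_5.

120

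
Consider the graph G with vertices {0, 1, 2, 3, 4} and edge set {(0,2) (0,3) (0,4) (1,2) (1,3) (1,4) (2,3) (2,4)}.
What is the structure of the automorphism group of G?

Vertex 2 is the unique vertex of degree 4; the remaining 4 vertices each have degree 3 and induce a cycle, so G is the wheel on 5 vertices with hub 2. Every automorphism fixes the hub and acts on the rim 4-cycle, so Aut(G) ≅ Aut(C_4) = D_4 of order 8.

D_4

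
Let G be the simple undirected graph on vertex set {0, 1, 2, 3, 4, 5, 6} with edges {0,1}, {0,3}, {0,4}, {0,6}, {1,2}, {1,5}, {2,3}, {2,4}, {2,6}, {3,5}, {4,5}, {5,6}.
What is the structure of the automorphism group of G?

S_4 × S_3

The vertices split by degree into {0, 2, 5} (degree 4) and {1, 3, 4, 6} (degree 3); every edge runs between the two parts, so G is the complete bipartite graph K_{3,4}. The parts have unequal sizes, so no automorphism swaps them; each part is permuted independently, giving S_4 × S_3 of order 4!·3! = 144.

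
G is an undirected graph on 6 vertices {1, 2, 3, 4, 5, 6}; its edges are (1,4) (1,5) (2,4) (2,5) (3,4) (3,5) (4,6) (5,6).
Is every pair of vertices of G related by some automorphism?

Automorphisms preserve degree, but G has vertices of degree 2 and vertices of degree 4; no automorphism maps one to the other, so G is not vertex-transitive.

No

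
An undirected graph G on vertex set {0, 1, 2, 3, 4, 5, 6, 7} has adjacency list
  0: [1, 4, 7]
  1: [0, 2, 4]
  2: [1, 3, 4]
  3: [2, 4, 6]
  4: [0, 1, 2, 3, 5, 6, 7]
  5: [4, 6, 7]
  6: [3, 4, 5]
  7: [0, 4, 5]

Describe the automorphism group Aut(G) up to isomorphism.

the dihedral group of order 14

Vertex 4 is the unique vertex of degree 7; the remaining 7 vertices each have degree 3 and induce a cycle, so G is the wheel on 8 vertices with hub 4. With the hub fixed, the remaining symmetry is that of the rim cycle C_7, giving the dihedral group D_7.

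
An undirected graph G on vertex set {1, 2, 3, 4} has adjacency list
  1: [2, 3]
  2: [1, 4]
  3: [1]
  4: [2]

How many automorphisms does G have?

The degree sequence is [2, 2, 1, 1]; the two degree-1 vertices 3 and 4 are the ends of a path, so G = P_4. A path has exactly one nontrivial symmetry — reversal — giving Aut(G) of order 2.

2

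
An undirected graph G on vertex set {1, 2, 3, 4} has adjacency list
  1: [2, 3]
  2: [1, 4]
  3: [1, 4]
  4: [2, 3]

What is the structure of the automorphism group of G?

G is 2-regular and bipartite on 2^2 = 4 vertices with girth 4; it is the hypercube graph Q_2. Aut(Q_2) consists of the signed permutations of the 2 coordinate axes: 2! permutations times 2^2 sign flips, so |Aut| = 2^2·2! = 8.

the dihedral group of order 8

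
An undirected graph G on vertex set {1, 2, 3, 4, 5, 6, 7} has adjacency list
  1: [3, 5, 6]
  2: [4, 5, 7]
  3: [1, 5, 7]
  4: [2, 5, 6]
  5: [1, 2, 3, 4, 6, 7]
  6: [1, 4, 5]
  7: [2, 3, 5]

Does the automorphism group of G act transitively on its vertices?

Vertex 5 is the only vertex of degree 6, so every automorphism fixes it; G is not vertex-transitive.

No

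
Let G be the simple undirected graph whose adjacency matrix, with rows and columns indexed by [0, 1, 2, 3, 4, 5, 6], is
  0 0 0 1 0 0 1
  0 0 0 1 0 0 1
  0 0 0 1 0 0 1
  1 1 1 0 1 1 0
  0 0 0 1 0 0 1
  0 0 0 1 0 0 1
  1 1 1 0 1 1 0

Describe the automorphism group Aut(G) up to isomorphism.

S_5 × S_2

The vertices split by degree into {3, 6} (degree 5) and {0, 1, 2, 4, 5} (degree 2); every edge runs between the two parts, so G is the complete bipartite graph K_{2,5}. Automorphisms preserve the bipartition setwise (since the parts differ in size) and act as S_5 × S_2 within it; |Aut| = 240.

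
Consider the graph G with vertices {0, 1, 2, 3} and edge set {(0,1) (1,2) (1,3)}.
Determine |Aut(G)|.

Vertex 1 has degree 3 and every other vertex has degree 1, so G is the star K_{1,3} with centre 1. The 3 leaves are pairwise interchangeable while the centre is fixed, giving Aut(G) = S_3.

6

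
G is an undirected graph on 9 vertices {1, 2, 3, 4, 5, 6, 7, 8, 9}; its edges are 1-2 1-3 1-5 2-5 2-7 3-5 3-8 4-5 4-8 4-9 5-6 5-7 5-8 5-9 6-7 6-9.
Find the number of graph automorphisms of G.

16

Vertex 5 is the unique vertex of degree 8; the remaining 8 vertices each have degree 3 and induce a cycle, so G is the wheel on 9 vertices with hub 5. With the hub fixed, the remaining symmetry is that of the rim cycle C_8, giving the dihedral group D_8.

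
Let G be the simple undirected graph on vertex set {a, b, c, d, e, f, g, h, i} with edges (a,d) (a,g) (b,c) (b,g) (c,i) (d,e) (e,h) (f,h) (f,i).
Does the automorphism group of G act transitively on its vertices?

Yes

G is 2-regular and connected on 9 vertices, i.e. the cycle C_9. C_9 has 9 rotations and 9 reflections, so Aut(C_9) ≅ D_9 of order 18. This group acts transitively on the 9 vertices.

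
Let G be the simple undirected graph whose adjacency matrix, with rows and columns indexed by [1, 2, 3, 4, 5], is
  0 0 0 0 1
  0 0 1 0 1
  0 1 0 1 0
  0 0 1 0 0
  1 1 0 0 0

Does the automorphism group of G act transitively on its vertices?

No

Automorphisms preserve degree, but G has vertices of degree 1 and vertices of degree 2; no automorphism maps one to the other, so G is not vertex-transitive.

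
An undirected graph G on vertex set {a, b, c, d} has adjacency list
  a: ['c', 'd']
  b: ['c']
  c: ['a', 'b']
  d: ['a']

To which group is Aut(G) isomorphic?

the cyclic group of order 2

The degree sequence is [2, 1, 2, 1]; the two degree-1 vertices b and d are the ends of a path, so G = P_4. The only nontrivial automorphism of a path is the end-to-end reflection, so Aut(G) ≅ Z_2.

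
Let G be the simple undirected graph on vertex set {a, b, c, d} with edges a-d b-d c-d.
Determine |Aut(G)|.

Vertex d has degree 3 and every other vertex has degree 1, so G is the star K_{1,3} with centre d. Any automorphism fixes the centre and permutes the 3 leaves freely, so Aut(G) ≅ S_3 of order 3! = 6.

6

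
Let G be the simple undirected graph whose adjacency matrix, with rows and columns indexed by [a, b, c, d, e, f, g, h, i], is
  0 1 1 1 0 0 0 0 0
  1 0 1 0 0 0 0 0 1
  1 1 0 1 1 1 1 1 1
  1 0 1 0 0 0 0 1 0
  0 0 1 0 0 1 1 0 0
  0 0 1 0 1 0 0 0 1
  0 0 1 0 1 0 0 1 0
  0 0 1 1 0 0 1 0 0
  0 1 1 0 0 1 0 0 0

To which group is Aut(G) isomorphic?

D_8

Vertex c is the unique vertex of degree 8; the remaining 8 vertices each have degree 3 and induce a cycle, so G is the wheel on 9 vertices with hub c. Every automorphism fixes the hub and acts on the rim 8-cycle, so Aut(G) ≅ Aut(C_8) = D_8 of order 16.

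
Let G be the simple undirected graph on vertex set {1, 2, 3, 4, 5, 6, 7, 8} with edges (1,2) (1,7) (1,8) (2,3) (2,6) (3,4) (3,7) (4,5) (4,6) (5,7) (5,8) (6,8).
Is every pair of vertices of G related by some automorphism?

G is 3-regular and bipartite on 2^3 = 8 vertices with girth 4; it is the hypercube graph Q_3. Aut(Q_3) consists of the signed permutations of the 3 coordinate axes: 3! permutations times 2^3 sign flips, so |Aut| = 2^3·3! = 48. Under this action every vertex can be carried to every other, so G is vertex-transitive.

Yes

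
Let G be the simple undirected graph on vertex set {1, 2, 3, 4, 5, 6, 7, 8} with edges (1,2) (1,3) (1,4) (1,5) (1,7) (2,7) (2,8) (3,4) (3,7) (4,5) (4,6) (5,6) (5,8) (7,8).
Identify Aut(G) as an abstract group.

The degree sequence is [5, 3, 3, 4, 4, 2, 4, 3]. Checking the degree-preserving permutations of the vertex set shows that none except the identity preserves every edge, so Aut(G) is trivial.

the trivial group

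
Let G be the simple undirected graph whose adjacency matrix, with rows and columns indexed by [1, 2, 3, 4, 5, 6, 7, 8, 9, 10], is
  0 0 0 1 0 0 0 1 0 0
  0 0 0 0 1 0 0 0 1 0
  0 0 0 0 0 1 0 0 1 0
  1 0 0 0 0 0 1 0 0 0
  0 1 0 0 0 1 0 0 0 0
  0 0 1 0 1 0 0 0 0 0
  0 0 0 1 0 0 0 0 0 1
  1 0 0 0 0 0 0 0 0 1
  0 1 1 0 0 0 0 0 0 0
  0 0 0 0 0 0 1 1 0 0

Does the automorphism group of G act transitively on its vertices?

Yes

G has two connected components, {2, 3, 5, 6, 9} and {1, 4, 7, 8, 10}; each is 2-regular, so G = C_5 ⊔ C_5. Aut of a disjoint union of two copies of C_5 is the wreath product D_5 ≀ Z_2, of order 2·10² = 200. This group acts transitively on the 10 vertices.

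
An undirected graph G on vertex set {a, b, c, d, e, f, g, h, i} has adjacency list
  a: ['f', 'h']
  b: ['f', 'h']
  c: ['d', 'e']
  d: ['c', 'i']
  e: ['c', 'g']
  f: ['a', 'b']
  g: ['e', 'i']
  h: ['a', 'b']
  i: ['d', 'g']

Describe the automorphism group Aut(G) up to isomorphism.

D_4 × D_5

G has two connected components, {c, d, e, g, i} and {a, b, f, h}; each is 2-regular, so G = C_5 ⊔ C_4. No automorphism exchanges components of different sizes, hence Aut(G) is the direct product D_4 × D_5, order 80.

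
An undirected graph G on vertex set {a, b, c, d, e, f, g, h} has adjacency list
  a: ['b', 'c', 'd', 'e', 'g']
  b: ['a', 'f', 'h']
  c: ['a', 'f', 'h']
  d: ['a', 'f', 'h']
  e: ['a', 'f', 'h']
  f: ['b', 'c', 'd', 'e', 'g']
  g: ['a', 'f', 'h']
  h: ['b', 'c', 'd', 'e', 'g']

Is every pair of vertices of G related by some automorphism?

No

Automorphisms preserve degree, but G has vertices of degree 3 and vertices of degree 5; no automorphism maps one to the other, so G is not vertex-transitive.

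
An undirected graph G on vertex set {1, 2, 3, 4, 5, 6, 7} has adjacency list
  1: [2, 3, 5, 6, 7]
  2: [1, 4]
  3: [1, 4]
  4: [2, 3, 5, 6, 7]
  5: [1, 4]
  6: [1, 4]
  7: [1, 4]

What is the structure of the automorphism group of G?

The vertices split by degree into {1, 4} (degree 5) and {2, 3, 5, 6, 7} (degree 2); every edge runs between the two parts, so G is the complete bipartite graph K_{2,5}. The parts have unequal sizes, so no automorphism swaps them; each part is permuted independently, giving S_5 × S_2 of order 5!·2! = 240.

S_5 × S_2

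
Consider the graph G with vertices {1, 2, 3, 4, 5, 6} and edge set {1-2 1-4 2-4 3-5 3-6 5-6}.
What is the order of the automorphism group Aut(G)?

72

G has two connected components, {1, 2, 4} and {3, 5, 6}; each is 2-regular, so G = C_3 ⊔ C_3. With two isomorphic components, Aut(G) = Aut(C_3) ≀ S_2 = (D_3 × D_3) ⋊ Z_2: permute each cycle by D_3, then optionally swap the two cycles. Order 2·(2·3)² = 72.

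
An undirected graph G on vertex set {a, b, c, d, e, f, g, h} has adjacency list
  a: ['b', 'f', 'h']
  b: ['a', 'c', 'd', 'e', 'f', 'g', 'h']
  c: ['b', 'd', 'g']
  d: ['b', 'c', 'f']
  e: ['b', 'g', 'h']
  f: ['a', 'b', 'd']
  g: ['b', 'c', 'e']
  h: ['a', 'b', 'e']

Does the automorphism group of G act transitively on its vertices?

Vertex b is the only vertex of degree 7, so every automorphism fixes it; G is not vertex-transitive.

No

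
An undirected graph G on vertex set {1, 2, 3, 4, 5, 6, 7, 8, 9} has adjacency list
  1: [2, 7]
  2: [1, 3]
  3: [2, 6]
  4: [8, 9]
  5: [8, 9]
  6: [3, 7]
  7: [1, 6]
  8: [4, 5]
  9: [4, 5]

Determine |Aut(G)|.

G has two connected components, {1, 2, 3, 6, 7} and {4, 5, 8, 9}; each is 2-regular, so G = C_5 ⊔ C_4. No automorphism exchanges components of different sizes, hence Aut(G) is the direct product D_4 × D_5, order 80.

80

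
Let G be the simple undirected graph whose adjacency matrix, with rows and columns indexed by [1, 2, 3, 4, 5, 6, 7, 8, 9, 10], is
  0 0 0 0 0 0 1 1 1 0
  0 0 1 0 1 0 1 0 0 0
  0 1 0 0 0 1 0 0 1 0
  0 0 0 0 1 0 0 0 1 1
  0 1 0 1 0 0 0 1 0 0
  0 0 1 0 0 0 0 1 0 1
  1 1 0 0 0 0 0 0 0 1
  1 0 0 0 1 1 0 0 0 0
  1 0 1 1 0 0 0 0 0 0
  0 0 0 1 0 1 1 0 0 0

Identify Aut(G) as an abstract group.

G is 3-regular on 10 vertices with no triangles and no 4-cycles (girth 5): this is the Petersen graph. Viewing the Petersen graph as the Kneser graph K(5,2) — vertices are 2-subsets of {1,…,5}, edges join disjoint pairs — its automorphisms are exactly the permutations of the 5-element set, so Aut ≅ S_5 of order 120.

S_5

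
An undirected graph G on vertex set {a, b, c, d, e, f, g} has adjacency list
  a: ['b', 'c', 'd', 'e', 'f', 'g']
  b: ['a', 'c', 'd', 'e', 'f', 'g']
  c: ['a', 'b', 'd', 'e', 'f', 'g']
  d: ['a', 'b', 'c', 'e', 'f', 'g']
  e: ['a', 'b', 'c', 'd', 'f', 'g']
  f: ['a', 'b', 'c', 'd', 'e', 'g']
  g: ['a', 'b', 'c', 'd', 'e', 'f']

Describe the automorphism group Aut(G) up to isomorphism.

Every vertex has degree 6, so G is the complete graph K_7. Any permutation of the 7 vertices preserves K_7, so Aut(K_7) = S_7 of order 7! = 5040.

S_7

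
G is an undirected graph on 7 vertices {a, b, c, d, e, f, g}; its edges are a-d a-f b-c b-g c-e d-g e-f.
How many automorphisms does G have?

14

Every vertex has degree 2 and the graph is connected, so G is the 7-cycle C_7. The automorphisms of the 7-cycle are exactly the symmetries of a regular 7-gon: the dihedral group D_7, |D_7| = 14.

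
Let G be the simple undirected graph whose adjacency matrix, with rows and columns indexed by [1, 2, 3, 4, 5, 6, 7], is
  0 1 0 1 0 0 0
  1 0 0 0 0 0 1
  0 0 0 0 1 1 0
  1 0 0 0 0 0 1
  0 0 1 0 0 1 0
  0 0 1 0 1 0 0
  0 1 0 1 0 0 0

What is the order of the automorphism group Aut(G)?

G has two connected components, {1, 2, 4, 7} and {3, 5, 6}; each is 2-regular, so G = C_4 ⊔ C_3. No automorphism exchanges components of different sizes, hence Aut(G) is the direct product D_4 × D_3, order 48.

48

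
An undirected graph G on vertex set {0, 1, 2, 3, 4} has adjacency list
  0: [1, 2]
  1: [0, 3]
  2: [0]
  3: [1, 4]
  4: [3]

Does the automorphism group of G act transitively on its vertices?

Automorphisms preserve degree, but G has vertices of degree 1 and vertices of degree 2; no automorphism maps one to the other, so G is not vertex-transitive.

No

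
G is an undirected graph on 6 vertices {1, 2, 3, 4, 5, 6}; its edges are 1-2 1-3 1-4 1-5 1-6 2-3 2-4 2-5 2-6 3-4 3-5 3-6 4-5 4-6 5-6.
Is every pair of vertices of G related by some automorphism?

Every vertex has degree 5, so G is the complete graph K_6. Any permutation of the 6 vertices preserves K_6, so Aut(K_6) = S_6 of order 6! = 720. Under this action every vertex can be carried to every other, so G is vertex-transitive.

Yes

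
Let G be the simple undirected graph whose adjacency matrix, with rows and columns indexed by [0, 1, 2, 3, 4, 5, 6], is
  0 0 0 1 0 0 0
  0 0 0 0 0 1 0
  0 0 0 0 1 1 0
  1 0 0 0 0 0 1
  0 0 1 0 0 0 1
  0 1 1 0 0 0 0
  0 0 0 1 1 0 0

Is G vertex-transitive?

No

Automorphisms preserve degree, but G has vertices of degree 1 and vertices of degree 2; no automorphism maps one to the other, so G is not vertex-transitive.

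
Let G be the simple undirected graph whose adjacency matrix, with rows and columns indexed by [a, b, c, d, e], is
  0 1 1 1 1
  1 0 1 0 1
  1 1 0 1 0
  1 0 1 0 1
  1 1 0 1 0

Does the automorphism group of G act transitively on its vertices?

No

Vertex a is the only vertex of degree 4, so every automorphism fixes it; G is not vertex-transitive.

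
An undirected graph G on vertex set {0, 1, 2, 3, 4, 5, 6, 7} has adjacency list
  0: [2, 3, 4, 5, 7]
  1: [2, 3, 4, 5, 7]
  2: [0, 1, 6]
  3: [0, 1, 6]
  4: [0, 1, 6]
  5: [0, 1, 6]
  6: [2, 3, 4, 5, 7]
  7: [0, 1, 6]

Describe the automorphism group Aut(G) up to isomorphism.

S_5 × S_3

The vertices split by degree into {0, 1, 6} (degree 5) and {2, 3, 4, 5, 7} (degree 3); every edge runs between the two parts, so G is the complete bipartite graph K_{3,5}. Automorphisms preserve the bipartition setwise (since the parts differ in size) and act as S_5 × S_3 within it; |Aut| = 720.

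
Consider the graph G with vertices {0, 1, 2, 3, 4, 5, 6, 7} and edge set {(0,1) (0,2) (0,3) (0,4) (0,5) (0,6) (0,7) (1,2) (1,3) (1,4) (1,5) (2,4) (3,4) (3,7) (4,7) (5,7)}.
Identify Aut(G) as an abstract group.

Degrees alone do not determine every vertex (e.g. 1 and 4 both have degree 5), but their neighbour-degree multisets differ: N(1) has degrees [3, 3, 4, 5, 7] while N(4) has degrees [3, 4, 4, 5, 7]. Repeating this refinement separates all vertices, so the only automorphism is the identity.

1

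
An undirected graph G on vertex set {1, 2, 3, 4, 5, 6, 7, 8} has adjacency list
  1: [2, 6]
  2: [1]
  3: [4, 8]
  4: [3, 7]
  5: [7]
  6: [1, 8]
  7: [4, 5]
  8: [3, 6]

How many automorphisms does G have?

2

The degree sequence is [2, 1, 2, 2, 1, 2, 2, 2]; the two degree-1 vertices 2 and 5 are the ends of a path, so G = P_8. The only nontrivial automorphism of a path is the end-to-end reflection, so Aut(G) ≅ Z_2.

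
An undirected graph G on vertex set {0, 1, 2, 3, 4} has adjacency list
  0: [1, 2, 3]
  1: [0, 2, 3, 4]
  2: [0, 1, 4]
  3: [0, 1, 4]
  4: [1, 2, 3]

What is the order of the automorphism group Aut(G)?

Vertex 1 is the unique vertex of degree 4; the remaining 4 vertices each have degree 3 and induce a cycle, so G is the wheel on 5 vertices with hub 1. With the hub fixed, the remaining symmetry is that of the rim cycle C_4, giving the dihedral group D_4.

8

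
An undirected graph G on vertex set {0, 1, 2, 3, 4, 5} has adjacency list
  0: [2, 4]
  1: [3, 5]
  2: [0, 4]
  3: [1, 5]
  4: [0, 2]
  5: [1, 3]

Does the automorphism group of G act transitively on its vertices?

G has two connected components, {0, 2, 4} and {1, 3, 5}; each is 2-regular, so G = C_3 ⊔ C_3. Aut of a disjoint union of two copies of C_3 is the wreath product D_3 ≀ Z_2, of order 2·6² = 72. This group acts transitively on the 6 vertices.

Yes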